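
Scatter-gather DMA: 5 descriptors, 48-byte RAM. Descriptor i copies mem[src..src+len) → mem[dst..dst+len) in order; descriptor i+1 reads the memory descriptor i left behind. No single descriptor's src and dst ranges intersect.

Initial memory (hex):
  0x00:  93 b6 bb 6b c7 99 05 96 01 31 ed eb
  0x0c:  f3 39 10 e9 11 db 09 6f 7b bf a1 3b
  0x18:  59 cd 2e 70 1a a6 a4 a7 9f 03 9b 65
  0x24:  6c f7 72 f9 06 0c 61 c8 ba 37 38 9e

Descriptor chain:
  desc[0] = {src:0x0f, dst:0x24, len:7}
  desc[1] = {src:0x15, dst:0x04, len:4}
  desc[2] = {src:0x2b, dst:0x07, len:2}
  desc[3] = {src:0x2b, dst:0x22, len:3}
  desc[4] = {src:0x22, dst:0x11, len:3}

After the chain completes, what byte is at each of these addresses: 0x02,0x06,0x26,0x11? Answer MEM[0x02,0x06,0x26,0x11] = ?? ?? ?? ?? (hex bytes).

MEM[0x02,0x06,0x26,0x11] = bb 3b db c8

[0] 0x0f->0x24 len=7 : e9 11 db 09 6f 7b bf
[1] 0x15->0x04 len=4 : bf a1 3b 59
[2] 0x2b->0x07 len=2 : c8 ba
[3] 0x2b->0x22 len=3 : c8 ba 37
[4] 0x22->0x11 len=3 : c8 ba 37
query mem[0x02]=0xbb, mem[0x06]=0x3b, mem[0x26]=0xdb, mem[0x11]=0xc8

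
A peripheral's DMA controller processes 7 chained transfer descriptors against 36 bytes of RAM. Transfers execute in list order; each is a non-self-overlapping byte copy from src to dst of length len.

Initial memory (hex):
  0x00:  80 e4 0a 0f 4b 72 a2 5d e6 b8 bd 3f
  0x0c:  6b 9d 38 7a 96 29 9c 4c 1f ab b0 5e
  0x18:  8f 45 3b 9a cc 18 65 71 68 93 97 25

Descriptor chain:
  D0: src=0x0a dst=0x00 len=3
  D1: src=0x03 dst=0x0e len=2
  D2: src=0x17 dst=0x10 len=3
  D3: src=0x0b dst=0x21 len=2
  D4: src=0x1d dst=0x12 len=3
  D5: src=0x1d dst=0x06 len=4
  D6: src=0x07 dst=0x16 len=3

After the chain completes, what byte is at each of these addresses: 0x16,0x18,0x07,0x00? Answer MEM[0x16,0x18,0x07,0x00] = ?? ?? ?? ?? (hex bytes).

D0: mem[0x00..0x02] <- [bd 3f 6b]
D1: mem[0x0e..0x0f] <- [0f 4b]
D2: mem[0x10..0x12] <- [5e 8f 45]
D3: mem[0x21..0x22] <- [3f 6b]
D4: mem[0x12..0x14] <- [18 65 71]
D5: mem[0x06..0x09] <- [18 65 71 68]
D6: mem[0x16..0x18] <- [65 71 68]
query mem[0x16]=0x65, mem[0x18]=0x68, mem[0x07]=0x65, mem[0x00]=0xbd

MEM[0x16,0x18,0x07,0x00] = 65 68 65 bd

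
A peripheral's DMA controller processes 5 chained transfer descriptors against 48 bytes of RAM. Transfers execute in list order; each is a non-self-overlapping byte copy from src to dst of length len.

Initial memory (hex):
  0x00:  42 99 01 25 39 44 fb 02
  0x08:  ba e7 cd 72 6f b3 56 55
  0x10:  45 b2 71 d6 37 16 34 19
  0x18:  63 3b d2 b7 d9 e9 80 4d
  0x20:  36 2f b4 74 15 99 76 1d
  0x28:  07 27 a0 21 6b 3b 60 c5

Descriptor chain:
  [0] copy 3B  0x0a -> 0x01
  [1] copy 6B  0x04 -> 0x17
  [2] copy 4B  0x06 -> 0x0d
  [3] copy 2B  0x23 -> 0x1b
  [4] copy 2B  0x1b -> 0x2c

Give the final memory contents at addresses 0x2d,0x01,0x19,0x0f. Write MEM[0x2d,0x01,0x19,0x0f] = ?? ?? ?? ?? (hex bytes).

[0] 0x0a->0x01 len=3 : cd 72 6f
[1] 0x04->0x17 len=6 : 39 44 fb 02 ba e7
[2] 0x06->0x0d len=4 : fb 02 ba e7
[3] 0x23->0x1b len=2 : 74 15
[4] 0x1b->0x2c len=2 : 74 15
query mem[0x2d]=0x15, mem[0x01]=0xcd, mem[0x19]=0xfb, mem[0x0f]=0xba

MEM[0x2d,0x01,0x19,0x0f] = 15 cd fb ba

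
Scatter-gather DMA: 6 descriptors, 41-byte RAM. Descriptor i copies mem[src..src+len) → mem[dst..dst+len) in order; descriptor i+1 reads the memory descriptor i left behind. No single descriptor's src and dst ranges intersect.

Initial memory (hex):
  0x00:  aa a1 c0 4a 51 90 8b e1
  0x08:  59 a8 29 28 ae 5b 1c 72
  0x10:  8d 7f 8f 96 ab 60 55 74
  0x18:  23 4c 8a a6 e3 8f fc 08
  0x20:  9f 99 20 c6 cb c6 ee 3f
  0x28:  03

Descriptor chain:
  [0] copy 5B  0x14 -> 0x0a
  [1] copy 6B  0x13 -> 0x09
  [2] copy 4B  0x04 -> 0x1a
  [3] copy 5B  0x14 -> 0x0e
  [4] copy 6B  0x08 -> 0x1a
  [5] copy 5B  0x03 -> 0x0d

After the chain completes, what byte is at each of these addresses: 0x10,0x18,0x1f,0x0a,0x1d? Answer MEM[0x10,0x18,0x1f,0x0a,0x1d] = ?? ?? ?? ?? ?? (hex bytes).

MEM[0x10,0x18,0x1f,0x0a,0x1d] = 8b 23 74 ab 60

  after D0: wrote 5B at 0x0a = ab60557423
  after D1: wrote 6B at 0x09 = 96ab60557423
  after D2: wrote 4B at 0x1a = 51908be1
  after D3: wrote 5B at 0x0e = ab60557423
  after D4: wrote 6B at 0x1a = 5996ab605574
  after D5: wrote 5B at 0x0d = 4a51908be1
query mem[0x10]=0x8b, mem[0x18]=0x23, mem[0x1f]=0x74, mem[0x0a]=0xab, mem[0x1d]=0x60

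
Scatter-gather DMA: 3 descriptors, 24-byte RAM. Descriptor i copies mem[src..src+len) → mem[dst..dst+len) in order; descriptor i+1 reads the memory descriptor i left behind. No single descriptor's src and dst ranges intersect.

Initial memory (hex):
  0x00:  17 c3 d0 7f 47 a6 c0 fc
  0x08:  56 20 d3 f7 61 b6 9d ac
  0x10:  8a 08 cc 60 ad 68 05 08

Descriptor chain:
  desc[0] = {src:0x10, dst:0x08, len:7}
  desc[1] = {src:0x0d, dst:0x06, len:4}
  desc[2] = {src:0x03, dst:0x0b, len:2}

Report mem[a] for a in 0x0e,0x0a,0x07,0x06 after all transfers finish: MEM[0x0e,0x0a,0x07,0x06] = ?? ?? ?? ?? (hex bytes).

MEM[0x0e,0x0a,0x07,0x06] = 05 cc 05 68

  after D0: wrote 7B at 0x08 = 8a08cc60ad6805
  after D1: wrote 4B at 0x06 = 6805ac8a
  after D2: wrote 2B at 0x0b = 7f47
query mem[0x0e]=0x05, mem[0x0a]=0xcc, mem[0x07]=0x05, mem[0x06]=0x68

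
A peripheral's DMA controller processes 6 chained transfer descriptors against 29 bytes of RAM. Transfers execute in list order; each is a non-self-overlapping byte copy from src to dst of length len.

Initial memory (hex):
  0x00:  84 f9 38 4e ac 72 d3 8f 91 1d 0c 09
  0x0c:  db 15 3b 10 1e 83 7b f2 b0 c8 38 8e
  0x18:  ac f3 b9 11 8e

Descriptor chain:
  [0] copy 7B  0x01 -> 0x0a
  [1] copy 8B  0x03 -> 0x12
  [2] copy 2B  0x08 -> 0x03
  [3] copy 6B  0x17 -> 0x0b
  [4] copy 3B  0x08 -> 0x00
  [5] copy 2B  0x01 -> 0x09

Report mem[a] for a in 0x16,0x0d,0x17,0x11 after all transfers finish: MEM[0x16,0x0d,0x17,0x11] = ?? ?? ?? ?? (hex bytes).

[0] 0x01->0x0a len=7 : f9 38 4e ac 72 d3 8f
[1] 0x03->0x12 len=8 : 4e ac 72 d3 8f 91 1d f9
[2] 0x08->0x03 len=2 : 91 1d
[3] 0x17->0x0b len=6 : 91 1d f9 b9 11 8e
[4] 0x08->0x00 len=3 : 91 1d f9
[5] 0x01->0x09 len=2 : 1d f9
query mem[0x16]=0x8f, mem[0x0d]=0xf9, mem[0x17]=0x91, mem[0x11]=0x83

MEM[0x16,0x0d,0x17,0x11] = 8f f9 91 83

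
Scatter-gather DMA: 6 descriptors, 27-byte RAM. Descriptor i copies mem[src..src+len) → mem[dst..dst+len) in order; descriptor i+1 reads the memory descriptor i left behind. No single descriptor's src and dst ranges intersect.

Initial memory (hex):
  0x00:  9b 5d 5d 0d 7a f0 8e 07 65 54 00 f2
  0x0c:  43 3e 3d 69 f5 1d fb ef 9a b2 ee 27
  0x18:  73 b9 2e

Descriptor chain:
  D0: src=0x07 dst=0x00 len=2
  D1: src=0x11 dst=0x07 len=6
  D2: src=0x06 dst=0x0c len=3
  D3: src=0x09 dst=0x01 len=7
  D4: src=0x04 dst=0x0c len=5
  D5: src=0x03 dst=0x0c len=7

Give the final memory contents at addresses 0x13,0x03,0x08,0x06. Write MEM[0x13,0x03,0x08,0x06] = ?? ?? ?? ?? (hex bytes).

[0] 0x07->0x00 len=2 : 07 65
[1] 0x11->0x07 len=6 : 1d fb ef 9a b2 ee
[2] 0x06->0x0c len=3 : 8e 1d fb
[3] 0x09->0x01 len=7 : ef 9a b2 8e 1d fb 69
[4] 0x04->0x0c len=5 : 8e 1d fb 69 fb
[5] 0x03->0x0c len=7 : b2 8e 1d fb 69 fb ef
query mem[0x13]=0xef, mem[0x03]=0xb2, mem[0x08]=0xfb, mem[0x06]=0xfb

MEM[0x13,0x03,0x08,0x06] = ef b2 fb fb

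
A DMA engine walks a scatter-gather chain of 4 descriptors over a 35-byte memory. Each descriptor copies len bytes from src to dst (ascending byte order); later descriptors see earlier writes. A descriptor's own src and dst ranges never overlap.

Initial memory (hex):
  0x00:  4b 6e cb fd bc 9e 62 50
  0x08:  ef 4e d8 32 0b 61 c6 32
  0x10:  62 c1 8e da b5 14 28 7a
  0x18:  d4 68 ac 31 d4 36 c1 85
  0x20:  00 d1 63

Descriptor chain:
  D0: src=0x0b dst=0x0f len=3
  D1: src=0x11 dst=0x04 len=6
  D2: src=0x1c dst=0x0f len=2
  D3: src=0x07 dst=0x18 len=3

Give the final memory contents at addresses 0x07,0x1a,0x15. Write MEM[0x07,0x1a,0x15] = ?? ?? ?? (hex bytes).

MEM[0x07,0x1a,0x15] = b5 28 14

[0] 0x0b->0x0f len=3 : 32 0b 61
[1] 0x11->0x04 len=6 : 61 8e da b5 14 28
[2] 0x1c->0x0f len=2 : d4 36
[3] 0x07->0x18 len=3 : b5 14 28
query mem[0x07]=0xb5, mem[0x1a]=0x28, mem[0x15]=0x14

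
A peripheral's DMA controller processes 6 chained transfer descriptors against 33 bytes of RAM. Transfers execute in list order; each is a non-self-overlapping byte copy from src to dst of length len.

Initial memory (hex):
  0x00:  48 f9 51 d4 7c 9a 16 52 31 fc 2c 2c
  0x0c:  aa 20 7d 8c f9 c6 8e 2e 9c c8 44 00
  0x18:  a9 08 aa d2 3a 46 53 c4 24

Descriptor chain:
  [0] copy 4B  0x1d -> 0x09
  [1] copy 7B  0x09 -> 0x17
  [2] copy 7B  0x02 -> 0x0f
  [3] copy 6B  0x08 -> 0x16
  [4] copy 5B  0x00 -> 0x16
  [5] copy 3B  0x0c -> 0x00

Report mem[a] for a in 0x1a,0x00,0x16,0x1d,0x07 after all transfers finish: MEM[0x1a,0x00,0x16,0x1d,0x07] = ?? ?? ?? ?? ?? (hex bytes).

MEM[0x1a,0x00,0x16,0x1d,0x07] = 7c 24 48 8c 52

[0] 0x1d->0x09 len=4 : 46 53 c4 24
[1] 0x09->0x17 len=7 : 46 53 c4 24 20 7d 8c
[2] 0x02->0x0f len=7 : 51 d4 7c 9a 16 52 31
[3] 0x08->0x16 len=6 : 31 46 53 c4 24 20
[4] 0x00->0x16 len=5 : 48 f9 51 d4 7c
[5] 0x0c->0x00 len=3 : 24 20 7d
query mem[0x1a]=0x7c, mem[0x00]=0x24, mem[0x16]=0x48, mem[0x1d]=0x8c, mem[0x07]=0x52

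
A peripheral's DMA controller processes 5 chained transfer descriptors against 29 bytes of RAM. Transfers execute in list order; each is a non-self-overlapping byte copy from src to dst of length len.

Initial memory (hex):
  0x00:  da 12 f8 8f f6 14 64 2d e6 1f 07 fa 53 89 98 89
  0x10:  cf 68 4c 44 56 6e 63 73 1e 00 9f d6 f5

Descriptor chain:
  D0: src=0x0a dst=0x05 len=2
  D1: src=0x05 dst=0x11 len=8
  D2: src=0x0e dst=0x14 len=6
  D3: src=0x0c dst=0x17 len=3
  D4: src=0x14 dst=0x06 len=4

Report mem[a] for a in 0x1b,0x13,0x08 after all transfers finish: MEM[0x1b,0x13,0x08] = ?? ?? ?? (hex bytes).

MEM[0x1b,0x13,0x08] = d6 2d cf

[0] 0x0a->0x05 len=2 : 07 fa
[1] 0x05->0x11 len=8 : 07 fa 2d e6 1f 07 fa 53
[2] 0x0e->0x14 len=6 : 98 89 cf 07 fa 2d
[3] 0x0c->0x17 len=3 : 53 89 98
[4] 0x14->0x06 len=4 : 98 89 cf 53
query mem[0x1b]=0xd6, mem[0x13]=0x2d, mem[0x08]=0xcf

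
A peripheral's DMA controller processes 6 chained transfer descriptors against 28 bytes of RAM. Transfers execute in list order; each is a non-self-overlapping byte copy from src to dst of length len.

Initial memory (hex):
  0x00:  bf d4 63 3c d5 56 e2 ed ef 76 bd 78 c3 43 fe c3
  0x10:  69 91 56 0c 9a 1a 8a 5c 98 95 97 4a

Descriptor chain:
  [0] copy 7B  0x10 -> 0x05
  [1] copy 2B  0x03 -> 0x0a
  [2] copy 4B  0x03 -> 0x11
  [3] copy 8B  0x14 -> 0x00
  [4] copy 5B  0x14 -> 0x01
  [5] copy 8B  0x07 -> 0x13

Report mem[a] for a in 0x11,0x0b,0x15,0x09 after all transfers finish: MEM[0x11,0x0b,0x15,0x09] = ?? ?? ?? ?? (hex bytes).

  after D0: wrote 7B at 0x05 = 6991560c9a1a8a
  after D1: wrote 2B at 0x0a = 3cd5
  after D2: wrote 4B at 0x11 = 3cd56991
  after D3: wrote 8B at 0x00 = 911a8a5c9895974a
  after D4: wrote 5B at 0x01 = 911a8a5c98
  after D5: wrote 8B at 0x13 = 4a0c9a3cd5c343fe
query mem[0x11]=0x3c, mem[0x0b]=0xd5, mem[0x15]=0x9a, mem[0x09]=0x9a

MEM[0x11,0x0b,0x15,0x09] = 3c d5 9a 9a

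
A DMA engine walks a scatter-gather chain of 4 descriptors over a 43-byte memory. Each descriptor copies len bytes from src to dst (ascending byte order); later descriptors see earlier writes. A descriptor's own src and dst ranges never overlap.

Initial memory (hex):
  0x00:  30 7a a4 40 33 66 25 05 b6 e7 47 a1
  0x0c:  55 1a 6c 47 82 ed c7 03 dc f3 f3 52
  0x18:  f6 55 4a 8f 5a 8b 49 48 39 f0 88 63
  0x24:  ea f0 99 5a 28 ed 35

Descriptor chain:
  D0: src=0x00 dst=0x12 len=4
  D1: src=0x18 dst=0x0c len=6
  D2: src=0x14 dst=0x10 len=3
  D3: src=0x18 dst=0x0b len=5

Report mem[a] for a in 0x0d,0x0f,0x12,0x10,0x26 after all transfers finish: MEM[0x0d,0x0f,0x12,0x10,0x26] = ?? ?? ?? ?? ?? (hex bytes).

  after D0: wrote 4B at 0x12 = 307aa440
  after D1: wrote 6B at 0x0c = f6554a8f5a8b
  after D2: wrote 3B at 0x10 = a440f3
  after D3: wrote 5B at 0x0b = f6554a8f5a
query mem[0x0d]=0x4a, mem[0x0f]=0x5a, mem[0x12]=0xf3, mem[0x10]=0xa4, mem[0x26]=0x99

MEM[0x0d,0x0f,0x12,0x10,0x26] = 4a 5a f3 a4 99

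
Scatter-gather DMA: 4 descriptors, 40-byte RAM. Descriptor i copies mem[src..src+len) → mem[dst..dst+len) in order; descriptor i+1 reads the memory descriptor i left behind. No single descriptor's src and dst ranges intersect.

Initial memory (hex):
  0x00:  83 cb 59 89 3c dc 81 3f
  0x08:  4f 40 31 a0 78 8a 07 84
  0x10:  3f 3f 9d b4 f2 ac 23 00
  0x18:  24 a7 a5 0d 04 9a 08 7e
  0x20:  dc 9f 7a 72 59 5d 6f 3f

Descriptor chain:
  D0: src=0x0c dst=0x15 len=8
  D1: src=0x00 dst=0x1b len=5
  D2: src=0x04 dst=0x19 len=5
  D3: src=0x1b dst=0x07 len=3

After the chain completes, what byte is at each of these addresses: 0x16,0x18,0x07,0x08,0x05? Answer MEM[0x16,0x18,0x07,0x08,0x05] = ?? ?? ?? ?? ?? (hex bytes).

MEM[0x16,0x18,0x07,0x08,0x05] = 8a 84 81 3f dc

D0: mem[0x15..0x1c] <- [78 8a 07 84 3f 3f 9d b4]
D1: mem[0x1b..0x1f] <- [83 cb 59 89 3c]
D2: mem[0x19..0x1d] <- [3c dc 81 3f 4f]
D3: mem[0x07..0x09] <- [81 3f 4f]
query mem[0x16]=0x8a, mem[0x18]=0x84, mem[0x07]=0x81, mem[0x08]=0x3f, mem[0x05]=0xdc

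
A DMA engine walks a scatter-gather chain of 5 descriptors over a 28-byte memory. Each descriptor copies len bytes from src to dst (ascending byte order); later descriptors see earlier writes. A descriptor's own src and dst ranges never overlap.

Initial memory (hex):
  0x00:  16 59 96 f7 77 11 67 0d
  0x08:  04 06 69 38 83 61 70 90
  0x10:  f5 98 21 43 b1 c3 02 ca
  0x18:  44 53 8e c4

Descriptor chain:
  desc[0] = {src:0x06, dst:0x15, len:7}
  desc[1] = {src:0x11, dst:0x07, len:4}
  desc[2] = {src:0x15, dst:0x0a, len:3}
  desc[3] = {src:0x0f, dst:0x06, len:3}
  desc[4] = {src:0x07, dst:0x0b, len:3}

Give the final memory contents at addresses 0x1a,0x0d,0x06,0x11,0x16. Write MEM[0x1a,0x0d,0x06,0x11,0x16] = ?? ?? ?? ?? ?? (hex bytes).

  after D0: wrote 7B at 0x15 = 670d0406693883
  after D1: wrote 4B at 0x07 = 982143b1
  after D2: wrote 3B at 0x0a = 670d04
  after D3: wrote 3B at 0x06 = 90f598
  after D4: wrote 3B at 0x0b = f59843
query mem[0x1a]=0x38, mem[0x0d]=0x43, mem[0x06]=0x90, mem[0x11]=0x98, mem[0x16]=0x0d

MEM[0x1a,0x0d,0x06,0x11,0x16] = 38 43 90 98 0d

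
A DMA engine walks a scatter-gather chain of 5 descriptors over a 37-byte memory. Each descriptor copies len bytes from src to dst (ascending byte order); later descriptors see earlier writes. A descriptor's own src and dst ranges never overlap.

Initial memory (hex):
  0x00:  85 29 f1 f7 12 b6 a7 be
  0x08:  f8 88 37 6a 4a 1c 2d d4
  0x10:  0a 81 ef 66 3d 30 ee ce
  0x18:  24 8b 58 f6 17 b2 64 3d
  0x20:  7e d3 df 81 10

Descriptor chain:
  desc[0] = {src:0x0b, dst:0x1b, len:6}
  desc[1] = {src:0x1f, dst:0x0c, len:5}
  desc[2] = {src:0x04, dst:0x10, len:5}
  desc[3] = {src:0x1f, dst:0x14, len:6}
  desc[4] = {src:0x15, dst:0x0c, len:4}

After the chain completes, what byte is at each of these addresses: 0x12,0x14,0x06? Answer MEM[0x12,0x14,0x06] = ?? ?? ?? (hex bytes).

MEM[0x12,0x14,0x06] = a7 d4 a7

  after D0: wrote 6B at 0x1b = 6a4a1c2dd40a
  after D1: wrote 5B at 0x0c = d40ad3df81
  after D2: wrote 5B at 0x10 = 12b6a7bef8
  after D3: wrote 6B at 0x14 = d40ad3df8110
  after D4: wrote 4B at 0x0c = 0ad3df81
query mem[0x12]=0xa7, mem[0x14]=0xd4, mem[0x06]=0xa7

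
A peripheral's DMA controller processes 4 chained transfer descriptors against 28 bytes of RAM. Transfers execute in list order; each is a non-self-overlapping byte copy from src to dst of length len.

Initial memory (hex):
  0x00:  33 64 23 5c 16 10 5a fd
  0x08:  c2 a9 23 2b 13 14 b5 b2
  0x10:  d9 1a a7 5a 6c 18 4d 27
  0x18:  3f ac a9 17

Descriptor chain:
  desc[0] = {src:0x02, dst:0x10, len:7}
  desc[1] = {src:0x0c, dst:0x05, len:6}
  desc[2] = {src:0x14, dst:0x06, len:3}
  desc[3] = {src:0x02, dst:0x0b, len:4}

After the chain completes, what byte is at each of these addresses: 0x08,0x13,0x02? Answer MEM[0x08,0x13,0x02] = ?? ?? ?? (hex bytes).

MEM[0x08,0x13,0x02] = c2 10 23

#0 dst[0x10+7] := {0x23,0x5c,0x16,0x10,0x5a,0xfd,0xc2}
#1 dst[0x05+6] := {0x13,0x14,0xb5,0xb2,0x23,0x5c}
#2 dst[0x06+3] := {0x5a,0xfd,0xc2}
#3 dst[0x0b+4] := {0x23,0x5c,0x16,0x13}
query mem[0x08]=0xc2, mem[0x13]=0x10, mem[0x02]=0x23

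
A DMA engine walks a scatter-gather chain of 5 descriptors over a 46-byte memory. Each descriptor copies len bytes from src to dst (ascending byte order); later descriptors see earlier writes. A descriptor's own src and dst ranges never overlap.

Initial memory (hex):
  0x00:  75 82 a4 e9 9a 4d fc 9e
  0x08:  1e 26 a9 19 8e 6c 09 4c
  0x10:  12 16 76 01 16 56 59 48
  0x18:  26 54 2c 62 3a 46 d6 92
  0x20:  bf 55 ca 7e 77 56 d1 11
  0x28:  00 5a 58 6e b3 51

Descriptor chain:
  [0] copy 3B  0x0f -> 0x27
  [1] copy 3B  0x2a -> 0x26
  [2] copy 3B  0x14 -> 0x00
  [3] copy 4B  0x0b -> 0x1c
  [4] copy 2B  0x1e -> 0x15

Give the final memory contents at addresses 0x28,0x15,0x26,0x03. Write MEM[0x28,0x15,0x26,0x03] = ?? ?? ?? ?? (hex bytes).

MEM[0x28,0x15,0x26,0x03] = b3 6c 58 e9

D0: mem[0x27..0x29] <- [4c 12 16]
D1: mem[0x26..0x28] <- [58 6e b3]
D2: mem[0x00..0x02] <- [16 56 59]
D3: mem[0x1c..0x1f] <- [19 8e 6c 09]
D4: mem[0x15..0x16] <- [6c 09]
query mem[0x28]=0xb3, mem[0x15]=0x6c, mem[0x26]=0x58, mem[0x03]=0xe9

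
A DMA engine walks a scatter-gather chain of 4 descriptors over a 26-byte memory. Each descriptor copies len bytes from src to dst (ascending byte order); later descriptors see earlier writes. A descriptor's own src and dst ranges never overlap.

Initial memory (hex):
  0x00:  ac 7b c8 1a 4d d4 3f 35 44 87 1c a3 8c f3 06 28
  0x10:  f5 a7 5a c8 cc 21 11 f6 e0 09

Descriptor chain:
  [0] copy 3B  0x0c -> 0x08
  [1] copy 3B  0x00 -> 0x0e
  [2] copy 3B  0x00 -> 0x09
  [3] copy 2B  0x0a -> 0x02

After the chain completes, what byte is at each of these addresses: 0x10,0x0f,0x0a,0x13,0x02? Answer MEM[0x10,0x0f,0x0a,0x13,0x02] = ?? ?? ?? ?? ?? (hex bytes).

MEM[0x10,0x0f,0x0a,0x13,0x02] = c8 7b 7b c8 7b

[0] 0x0c->0x08 len=3 : 8c f3 06
[1] 0x00->0x0e len=3 : ac 7b c8
[2] 0x00->0x09 len=3 : ac 7b c8
[3] 0x0a->0x02 len=2 : 7b c8
query mem[0x10]=0xc8, mem[0x0f]=0x7b, mem[0x0a]=0x7b, mem[0x13]=0xc8, mem[0x02]=0x7b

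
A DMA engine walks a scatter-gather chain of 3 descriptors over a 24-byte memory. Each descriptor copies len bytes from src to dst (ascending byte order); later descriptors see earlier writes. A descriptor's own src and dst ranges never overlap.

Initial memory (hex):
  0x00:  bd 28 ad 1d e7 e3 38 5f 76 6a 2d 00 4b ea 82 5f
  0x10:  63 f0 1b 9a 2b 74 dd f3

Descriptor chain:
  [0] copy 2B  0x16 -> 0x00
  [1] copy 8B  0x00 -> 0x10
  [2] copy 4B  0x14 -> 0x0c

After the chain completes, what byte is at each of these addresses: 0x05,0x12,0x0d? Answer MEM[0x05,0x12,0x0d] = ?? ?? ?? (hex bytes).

MEM[0x05,0x12,0x0d] = e3 ad e3

[0] 0x16->0x00 len=2 : dd f3
[1] 0x00->0x10 len=8 : dd f3 ad 1d e7 e3 38 5f
[2] 0x14->0x0c len=4 : e7 e3 38 5f
query mem[0x05]=0xe3, mem[0x12]=0xad, mem[0x0d]=0xe3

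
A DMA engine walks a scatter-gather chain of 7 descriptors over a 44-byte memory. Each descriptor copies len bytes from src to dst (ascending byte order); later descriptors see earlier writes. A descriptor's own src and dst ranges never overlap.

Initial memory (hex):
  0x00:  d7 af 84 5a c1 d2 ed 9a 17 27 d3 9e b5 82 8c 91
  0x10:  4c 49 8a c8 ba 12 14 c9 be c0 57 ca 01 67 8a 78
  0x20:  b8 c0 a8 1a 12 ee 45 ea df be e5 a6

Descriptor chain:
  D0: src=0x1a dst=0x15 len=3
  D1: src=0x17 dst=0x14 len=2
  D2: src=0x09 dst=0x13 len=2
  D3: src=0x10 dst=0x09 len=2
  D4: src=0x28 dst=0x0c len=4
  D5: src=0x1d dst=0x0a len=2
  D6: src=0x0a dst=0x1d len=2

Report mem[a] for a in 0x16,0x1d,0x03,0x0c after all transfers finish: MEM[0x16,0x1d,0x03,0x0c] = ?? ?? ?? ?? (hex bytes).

MEM[0x16,0x1d,0x03,0x0c] = ca 67 5a df

  after D0: wrote 3B at 0x15 = 57ca01
  after D1: wrote 2B at 0x14 = 01be
  after D2: wrote 2B at 0x13 = 27d3
  after D3: wrote 2B at 0x09 = 4c49
  after D4: wrote 4B at 0x0c = dfbee5a6
  after D5: wrote 2B at 0x0a = 678a
  after D6: wrote 2B at 0x1d = 678a
query mem[0x16]=0xca, mem[0x1d]=0x67, mem[0x03]=0x5a, mem[0x0c]=0xdf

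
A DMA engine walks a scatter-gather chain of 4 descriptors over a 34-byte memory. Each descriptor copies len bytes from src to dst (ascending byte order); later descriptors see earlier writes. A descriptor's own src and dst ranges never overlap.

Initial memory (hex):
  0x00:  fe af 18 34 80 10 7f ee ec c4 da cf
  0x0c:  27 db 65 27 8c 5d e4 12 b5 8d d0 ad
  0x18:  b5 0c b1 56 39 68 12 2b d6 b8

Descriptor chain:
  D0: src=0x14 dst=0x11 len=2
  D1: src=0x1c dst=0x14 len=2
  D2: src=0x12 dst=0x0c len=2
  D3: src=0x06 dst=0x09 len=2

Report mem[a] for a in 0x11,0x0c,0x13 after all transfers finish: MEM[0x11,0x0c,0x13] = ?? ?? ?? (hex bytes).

  after D0: wrote 2B at 0x11 = b58d
  after D1: wrote 2B at 0x14 = 3968
  after D2: wrote 2B at 0x0c = 8d12
  after D3: wrote 2B at 0x09 = 7fee
query mem[0x11]=0xb5, mem[0x0c]=0x8d, mem[0x13]=0x12

MEM[0x11,0x0c,0x13] = b5 8d 12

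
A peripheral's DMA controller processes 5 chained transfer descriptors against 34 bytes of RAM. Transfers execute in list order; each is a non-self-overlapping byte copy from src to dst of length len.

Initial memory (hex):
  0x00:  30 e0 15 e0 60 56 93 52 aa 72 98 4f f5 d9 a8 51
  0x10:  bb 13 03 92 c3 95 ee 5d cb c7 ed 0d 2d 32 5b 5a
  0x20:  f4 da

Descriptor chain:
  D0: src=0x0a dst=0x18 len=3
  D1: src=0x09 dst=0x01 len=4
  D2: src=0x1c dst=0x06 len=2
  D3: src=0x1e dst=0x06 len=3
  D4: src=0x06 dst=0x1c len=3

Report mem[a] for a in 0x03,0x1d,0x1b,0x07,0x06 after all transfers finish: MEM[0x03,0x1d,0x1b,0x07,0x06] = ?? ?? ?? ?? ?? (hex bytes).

  after D0: wrote 3B at 0x18 = 984ff5
  after D1: wrote 4B at 0x01 = 72984ff5
  after D2: wrote 2B at 0x06 = 2d32
  after D3: wrote 3B at 0x06 = 5b5af4
  after D4: wrote 3B at 0x1c = 5b5af4
query mem[0x03]=0x4f, mem[0x1d]=0x5a, mem[0x1b]=0x0d, mem[0x07]=0x5a, mem[0x06]=0x5b

MEM[0x03,0x1d,0x1b,0x07,0x06] = 4f 5a 0d 5a 5b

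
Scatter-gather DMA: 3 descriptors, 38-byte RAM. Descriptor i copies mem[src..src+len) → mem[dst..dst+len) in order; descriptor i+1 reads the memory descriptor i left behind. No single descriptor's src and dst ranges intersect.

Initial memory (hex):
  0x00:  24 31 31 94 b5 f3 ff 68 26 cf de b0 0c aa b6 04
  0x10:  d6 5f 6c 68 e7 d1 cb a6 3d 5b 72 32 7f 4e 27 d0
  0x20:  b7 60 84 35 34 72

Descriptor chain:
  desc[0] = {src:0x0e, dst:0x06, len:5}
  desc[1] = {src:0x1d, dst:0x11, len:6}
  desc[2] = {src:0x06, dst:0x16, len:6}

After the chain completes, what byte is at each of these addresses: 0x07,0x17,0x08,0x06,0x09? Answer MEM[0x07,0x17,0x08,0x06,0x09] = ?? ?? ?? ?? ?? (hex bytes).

MEM[0x07,0x17,0x08,0x06,0x09] = 04 04 d6 b6 5f

[0] 0x0e->0x06 len=5 : b6 04 d6 5f 6c
[1] 0x1d->0x11 len=6 : 4e 27 d0 b7 60 84
[2] 0x06->0x16 len=6 : b6 04 d6 5f 6c b0
query mem[0x07]=0x04, mem[0x17]=0x04, mem[0x08]=0xd6, mem[0x06]=0xb6, mem[0x09]=0x5f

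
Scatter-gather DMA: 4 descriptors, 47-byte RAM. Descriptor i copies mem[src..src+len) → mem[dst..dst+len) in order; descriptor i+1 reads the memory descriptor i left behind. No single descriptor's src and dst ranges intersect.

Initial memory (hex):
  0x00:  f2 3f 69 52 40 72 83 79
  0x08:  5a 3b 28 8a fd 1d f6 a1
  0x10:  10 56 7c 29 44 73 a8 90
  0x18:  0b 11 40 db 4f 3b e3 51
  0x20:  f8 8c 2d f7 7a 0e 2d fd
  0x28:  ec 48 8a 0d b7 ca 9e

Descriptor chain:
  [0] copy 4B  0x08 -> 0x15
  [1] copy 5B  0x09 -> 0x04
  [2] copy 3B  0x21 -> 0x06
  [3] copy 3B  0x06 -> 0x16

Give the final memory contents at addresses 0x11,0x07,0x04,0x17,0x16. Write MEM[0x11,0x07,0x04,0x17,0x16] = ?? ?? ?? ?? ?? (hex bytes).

D0: mem[0x15..0x18] <- [5a 3b 28 8a]
D1: mem[0x04..0x08] <- [3b 28 8a fd 1d]
D2: mem[0x06..0x08] <- [8c 2d f7]
D3: mem[0x16..0x18] <- [8c 2d f7]
query mem[0x11]=0x56, mem[0x07]=0x2d, mem[0x04]=0x3b, mem[0x17]=0x2d, mem[0x16]=0x8c

MEM[0x11,0x07,0x04,0x17,0x16] = 56 2d 3b 2d 8c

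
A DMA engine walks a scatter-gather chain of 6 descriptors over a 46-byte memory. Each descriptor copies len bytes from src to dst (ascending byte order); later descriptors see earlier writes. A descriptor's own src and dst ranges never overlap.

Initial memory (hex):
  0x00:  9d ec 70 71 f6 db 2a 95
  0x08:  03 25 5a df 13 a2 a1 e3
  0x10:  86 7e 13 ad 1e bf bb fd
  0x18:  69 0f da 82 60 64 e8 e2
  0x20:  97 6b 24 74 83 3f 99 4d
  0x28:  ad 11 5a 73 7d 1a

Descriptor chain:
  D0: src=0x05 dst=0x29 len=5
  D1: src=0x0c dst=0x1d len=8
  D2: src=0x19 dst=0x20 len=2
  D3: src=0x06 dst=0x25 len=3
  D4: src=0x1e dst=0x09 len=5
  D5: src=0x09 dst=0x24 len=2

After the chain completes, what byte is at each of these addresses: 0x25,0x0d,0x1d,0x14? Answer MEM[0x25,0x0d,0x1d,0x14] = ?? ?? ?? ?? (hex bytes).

D0: mem[0x29..0x2d] <- [db 2a 95 03 25]
D1: mem[0x1d..0x24] <- [13 a2 a1 e3 86 7e 13 ad]
D2: mem[0x20..0x21] <- [0f da]
D3: mem[0x25..0x27] <- [2a 95 03]
D4: mem[0x09..0x0d] <- [a2 a1 0f da 7e]
D5: mem[0x24..0x25] <- [a2 a1]
query mem[0x25]=0xa1, mem[0x0d]=0x7e, mem[0x1d]=0x13, mem[0x14]=0x1e

MEM[0x25,0x0d,0x1d,0x14] = a1 7e 13 1e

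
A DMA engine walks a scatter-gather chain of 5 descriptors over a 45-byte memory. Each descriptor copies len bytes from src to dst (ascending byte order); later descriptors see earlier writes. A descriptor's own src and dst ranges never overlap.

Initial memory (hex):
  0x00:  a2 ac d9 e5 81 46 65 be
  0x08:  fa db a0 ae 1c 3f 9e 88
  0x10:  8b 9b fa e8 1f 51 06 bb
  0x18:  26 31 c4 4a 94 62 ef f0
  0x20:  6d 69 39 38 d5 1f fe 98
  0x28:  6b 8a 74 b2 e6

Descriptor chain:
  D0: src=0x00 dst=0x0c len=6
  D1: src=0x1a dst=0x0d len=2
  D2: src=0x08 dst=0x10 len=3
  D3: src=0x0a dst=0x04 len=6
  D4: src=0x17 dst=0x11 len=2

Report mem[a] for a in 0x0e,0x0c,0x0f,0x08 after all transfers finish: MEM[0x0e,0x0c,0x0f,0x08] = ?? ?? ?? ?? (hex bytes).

MEM[0x0e,0x0c,0x0f,0x08] = 4a a2 e5 4a

D0: mem[0x0c..0x11] <- [a2 ac d9 e5 81 46]
D1: mem[0x0d..0x0e] <- [c4 4a]
D2: mem[0x10..0x12] <- [fa db a0]
D3: mem[0x04..0x09] <- [a0 ae a2 c4 4a e5]
D4: mem[0x11..0x12] <- [bb 26]
query mem[0x0e]=0x4a, mem[0x0c]=0xa2, mem[0x0f]=0xe5, mem[0x08]=0x4a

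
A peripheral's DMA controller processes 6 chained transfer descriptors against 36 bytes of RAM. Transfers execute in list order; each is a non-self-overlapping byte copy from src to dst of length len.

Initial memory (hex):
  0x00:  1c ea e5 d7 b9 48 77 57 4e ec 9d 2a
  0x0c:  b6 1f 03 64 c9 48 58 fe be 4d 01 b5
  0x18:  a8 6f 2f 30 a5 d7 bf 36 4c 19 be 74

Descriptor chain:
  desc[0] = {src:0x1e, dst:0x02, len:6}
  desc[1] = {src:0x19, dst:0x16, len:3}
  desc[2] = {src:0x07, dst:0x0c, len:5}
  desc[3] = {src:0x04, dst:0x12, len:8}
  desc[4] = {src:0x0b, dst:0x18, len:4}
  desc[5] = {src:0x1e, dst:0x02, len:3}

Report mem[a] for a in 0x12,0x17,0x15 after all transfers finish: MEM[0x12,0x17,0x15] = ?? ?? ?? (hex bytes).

MEM[0x12,0x17,0x15] = 4c ec 74

[0] 0x1e->0x02 len=6 : bf 36 4c 19 be 74
[1] 0x19->0x16 len=3 : 6f 2f 30
[2] 0x07->0x0c len=5 : 74 4e ec 9d 2a
[3] 0x04->0x12 len=8 : 4c 19 be 74 4e ec 9d 2a
[4] 0x0b->0x18 len=4 : 2a 74 4e ec
[5] 0x1e->0x02 len=3 : bf 36 4c
query mem[0x12]=0x4c, mem[0x17]=0xec, mem[0x15]=0x74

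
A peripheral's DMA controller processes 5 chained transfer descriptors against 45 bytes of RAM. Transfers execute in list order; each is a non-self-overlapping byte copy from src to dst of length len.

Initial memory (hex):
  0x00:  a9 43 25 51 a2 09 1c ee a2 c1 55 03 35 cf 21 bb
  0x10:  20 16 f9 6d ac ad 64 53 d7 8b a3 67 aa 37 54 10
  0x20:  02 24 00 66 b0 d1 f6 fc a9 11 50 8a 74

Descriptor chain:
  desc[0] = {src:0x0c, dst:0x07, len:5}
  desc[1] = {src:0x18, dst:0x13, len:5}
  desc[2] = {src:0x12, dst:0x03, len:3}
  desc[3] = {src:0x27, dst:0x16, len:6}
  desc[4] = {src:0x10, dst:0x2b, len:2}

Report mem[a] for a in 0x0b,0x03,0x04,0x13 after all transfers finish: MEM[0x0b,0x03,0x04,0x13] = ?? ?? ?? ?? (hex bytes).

  after D0: wrote 5B at 0x07 = 35cf21bb20
  after D1: wrote 5B at 0x13 = d78ba367aa
  after D2: wrote 3B at 0x03 = f9d78b
  after D3: wrote 6B at 0x16 = fca911508a74
  after D4: wrote 2B at 0x2b = 2016
query mem[0x0b]=0x20, mem[0x03]=0xf9, mem[0x04]=0xd7, mem[0x13]=0xd7

MEM[0x0b,0x03,0x04,0x13] = 20 f9 d7 d7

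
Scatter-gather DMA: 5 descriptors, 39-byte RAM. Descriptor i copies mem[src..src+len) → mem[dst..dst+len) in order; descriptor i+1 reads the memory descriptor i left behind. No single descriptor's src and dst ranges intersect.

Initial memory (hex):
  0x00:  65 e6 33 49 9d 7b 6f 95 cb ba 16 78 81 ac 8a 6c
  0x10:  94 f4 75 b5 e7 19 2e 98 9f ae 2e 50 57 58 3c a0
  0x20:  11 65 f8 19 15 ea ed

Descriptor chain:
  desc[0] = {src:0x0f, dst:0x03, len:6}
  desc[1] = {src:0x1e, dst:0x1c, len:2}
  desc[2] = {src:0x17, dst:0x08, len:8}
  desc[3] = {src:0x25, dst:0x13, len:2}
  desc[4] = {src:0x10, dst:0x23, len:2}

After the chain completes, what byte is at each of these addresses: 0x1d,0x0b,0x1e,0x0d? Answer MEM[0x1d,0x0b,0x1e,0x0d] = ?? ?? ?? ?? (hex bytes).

  after D0: wrote 6B at 0x03 = 6c94f475b5e7
  after D1: wrote 2B at 0x1c = 3ca0
  after D2: wrote 8B at 0x08 = 989fae2e503ca03c
  after D3: wrote 2B at 0x13 = eaed
  after D4: wrote 2B at 0x23 = 94f4
query mem[0x1d]=0xa0, mem[0x0b]=0x2e, mem[0x1e]=0x3c, mem[0x0d]=0x3c

MEM[0x1d,0x0b,0x1e,0x0d] = a0 2e 3c 3c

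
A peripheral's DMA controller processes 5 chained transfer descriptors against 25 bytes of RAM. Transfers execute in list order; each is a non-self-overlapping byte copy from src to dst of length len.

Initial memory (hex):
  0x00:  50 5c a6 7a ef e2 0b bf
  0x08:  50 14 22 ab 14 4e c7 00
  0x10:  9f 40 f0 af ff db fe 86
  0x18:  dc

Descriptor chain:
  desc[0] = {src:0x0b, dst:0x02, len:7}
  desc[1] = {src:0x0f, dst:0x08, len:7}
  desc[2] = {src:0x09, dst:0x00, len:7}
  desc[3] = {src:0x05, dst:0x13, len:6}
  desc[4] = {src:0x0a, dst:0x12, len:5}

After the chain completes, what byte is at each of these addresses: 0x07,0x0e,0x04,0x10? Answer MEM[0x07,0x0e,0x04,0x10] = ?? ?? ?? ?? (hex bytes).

[0] 0x0b->0x02 len=7 : ab 14 4e c7 00 9f 40
[1] 0x0f->0x08 len=7 : 00 9f 40 f0 af ff db
[2] 0x09->0x00 len=7 : 9f 40 f0 af ff db 00
[3] 0x05->0x13 len=6 : db 00 9f 00 9f 40
[4] 0x0a->0x12 len=5 : 40 f0 af ff db
query mem[0x07]=0x9f, mem[0x0e]=0xdb, mem[0x04]=0xff, mem[0x10]=0x9f

MEM[0x07,0x0e,0x04,0x10] = 9f db ff 9f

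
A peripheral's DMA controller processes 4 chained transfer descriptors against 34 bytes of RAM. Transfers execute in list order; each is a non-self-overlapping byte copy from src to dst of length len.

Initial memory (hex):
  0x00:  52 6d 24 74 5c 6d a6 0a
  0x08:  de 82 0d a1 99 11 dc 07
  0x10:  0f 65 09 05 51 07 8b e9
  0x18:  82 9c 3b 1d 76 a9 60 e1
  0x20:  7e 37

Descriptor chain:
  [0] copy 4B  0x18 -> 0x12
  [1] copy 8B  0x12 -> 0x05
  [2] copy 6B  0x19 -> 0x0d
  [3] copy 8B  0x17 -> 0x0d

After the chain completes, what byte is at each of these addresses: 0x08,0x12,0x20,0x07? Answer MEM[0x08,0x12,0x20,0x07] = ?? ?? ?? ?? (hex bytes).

#0 dst[0x12+4] := {0x82,0x9c,0x3b,0x1d}
#1 dst[0x05+8] := {0x82,0x9c,0x3b,0x1d,0x8b,0xe9,0x82,0x9c}
#2 dst[0x0d+6] := {0x9c,0x3b,0x1d,0x76,0xa9,0x60}
#3 dst[0x0d+8] := {0xe9,0x82,0x9c,0x3b,0x1d,0x76,0xa9,0x60}
query mem[0x08]=0x1d, mem[0x12]=0x76, mem[0x20]=0x7e, mem[0x07]=0x3b

MEM[0x08,0x12,0x20,0x07] = 1d 76 7e 3b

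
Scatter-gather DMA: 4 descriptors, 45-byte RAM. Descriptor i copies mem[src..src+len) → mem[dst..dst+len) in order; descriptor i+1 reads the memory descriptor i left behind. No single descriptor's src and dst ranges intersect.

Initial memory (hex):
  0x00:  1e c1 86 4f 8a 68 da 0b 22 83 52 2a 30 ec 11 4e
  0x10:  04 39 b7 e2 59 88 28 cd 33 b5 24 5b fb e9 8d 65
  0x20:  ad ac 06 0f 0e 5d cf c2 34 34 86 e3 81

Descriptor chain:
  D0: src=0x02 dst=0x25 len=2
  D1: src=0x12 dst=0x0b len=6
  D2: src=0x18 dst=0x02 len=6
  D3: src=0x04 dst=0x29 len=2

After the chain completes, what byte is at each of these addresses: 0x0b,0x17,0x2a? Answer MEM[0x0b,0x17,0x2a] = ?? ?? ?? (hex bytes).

MEM[0x0b,0x17,0x2a] = b7 cd 5b

#0 dst[0x25+2] := {0x86,0x4f}
#1 dst[0x0b+6] := {0xb7,0xe2,0x59,0x88,0x28,0xcd}
#2 dst[0x02+6] := {0x33,0xb5,0x24,0x5b,0xfb,0xe9}
#3 dst[0x29+2] := {0x24,0x5b}
query mem[0x0b]=0xb7, mem[0x17]=0xcd, mem[0x2a]=0x5b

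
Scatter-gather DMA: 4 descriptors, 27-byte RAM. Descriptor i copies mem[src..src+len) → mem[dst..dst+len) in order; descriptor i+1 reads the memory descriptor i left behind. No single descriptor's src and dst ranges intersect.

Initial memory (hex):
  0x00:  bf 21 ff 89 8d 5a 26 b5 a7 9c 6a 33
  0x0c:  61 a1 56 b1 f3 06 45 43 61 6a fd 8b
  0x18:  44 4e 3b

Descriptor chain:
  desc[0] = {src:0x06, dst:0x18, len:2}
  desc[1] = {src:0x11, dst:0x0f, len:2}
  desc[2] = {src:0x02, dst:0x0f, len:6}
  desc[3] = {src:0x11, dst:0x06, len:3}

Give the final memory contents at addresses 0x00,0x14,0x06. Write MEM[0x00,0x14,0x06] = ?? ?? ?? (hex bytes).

D0: mem[0x18..0x19] <- [26 b5]
D1: mem[0x0f..0x10] <- [06 45]
D2: mem[0x0f..0x14] <- [ff 89 8d 5a 26 b5]
D3: mem[0x06..0x08] <- [8d 5a 26]
query mem[0x00]=0xbf, mem[0x14]=0xb5, mem[0x06]=0x8d

MEM[0x00,0x14,0x06] = bf b5 8d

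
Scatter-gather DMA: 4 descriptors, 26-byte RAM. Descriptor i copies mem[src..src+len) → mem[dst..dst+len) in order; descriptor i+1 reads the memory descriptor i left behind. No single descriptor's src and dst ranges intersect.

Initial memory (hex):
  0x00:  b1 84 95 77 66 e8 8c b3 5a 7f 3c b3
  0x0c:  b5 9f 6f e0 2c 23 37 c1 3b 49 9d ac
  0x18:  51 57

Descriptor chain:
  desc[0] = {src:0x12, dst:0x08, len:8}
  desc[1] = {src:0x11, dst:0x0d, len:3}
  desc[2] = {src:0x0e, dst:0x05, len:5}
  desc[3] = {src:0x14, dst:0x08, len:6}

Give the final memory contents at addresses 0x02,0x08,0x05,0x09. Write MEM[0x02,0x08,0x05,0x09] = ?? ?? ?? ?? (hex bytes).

  after D0: wrote 8B at 0x08 = 37c13b499dac5157
  after D1: wrote 3B at 0x0d = 2337c1
  after D2: wrote 5B at 0x05 = 37c12c2337
  after D3: wrote 6B at 0x08 = 3b499dac5157
query mem[0x02]=0x95, mem[0x08]=0x3b, mem[0x05]=0x37, mem[0x09]=0x49

MEM[0x02,0x08,0x05,0x09] = 95 3b 37 49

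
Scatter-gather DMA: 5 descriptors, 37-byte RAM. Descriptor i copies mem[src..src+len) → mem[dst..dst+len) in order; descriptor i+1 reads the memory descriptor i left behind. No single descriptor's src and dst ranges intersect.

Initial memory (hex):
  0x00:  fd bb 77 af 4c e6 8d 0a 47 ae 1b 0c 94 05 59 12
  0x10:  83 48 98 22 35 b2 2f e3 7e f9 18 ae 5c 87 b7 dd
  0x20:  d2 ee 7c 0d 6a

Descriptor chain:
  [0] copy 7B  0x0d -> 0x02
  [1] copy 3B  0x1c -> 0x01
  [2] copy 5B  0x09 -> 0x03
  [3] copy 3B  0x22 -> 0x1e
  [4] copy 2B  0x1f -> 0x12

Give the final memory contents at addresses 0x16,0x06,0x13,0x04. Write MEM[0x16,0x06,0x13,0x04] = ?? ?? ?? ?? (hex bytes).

MEM[0x16,0x06,0x13,0x04] = 2f 94 6a 1b

[0] 0x0d->0x02 len=7 : 05 59 12 83 48 98 22
[1] 0x1c->0x01 len=3 : 5c 87 b7
[2] 0x09->0x03 len=5 : ae 1b 0c 94 05
[3] 0x22->0x1e len=3 : 7c 0d 6a
[4] 0x1f->0x12 len=2 : 0d 6a
query mem[0x16]=0x2f, mem[0x06]=0x94, mem[0x13]=0x6a, mem[0x04]=0x1b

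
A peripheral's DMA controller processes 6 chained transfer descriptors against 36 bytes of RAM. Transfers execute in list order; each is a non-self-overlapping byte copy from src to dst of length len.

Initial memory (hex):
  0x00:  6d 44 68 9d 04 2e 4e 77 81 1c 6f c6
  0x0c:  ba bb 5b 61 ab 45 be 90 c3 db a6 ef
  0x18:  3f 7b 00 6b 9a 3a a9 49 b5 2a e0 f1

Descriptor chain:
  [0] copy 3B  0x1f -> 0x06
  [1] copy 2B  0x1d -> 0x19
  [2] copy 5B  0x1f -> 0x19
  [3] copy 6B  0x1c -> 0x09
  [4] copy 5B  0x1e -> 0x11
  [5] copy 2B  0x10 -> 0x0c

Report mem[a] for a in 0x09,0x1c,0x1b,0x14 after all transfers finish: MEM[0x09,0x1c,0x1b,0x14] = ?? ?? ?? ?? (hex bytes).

MEM[0x09,0x1c,0x1b,0x14] = e0 e0 2a 2a

  after D0: wrote 3B at 0x06 = 49b52a
  after D1: wrote 2B at 0x19 = 3aa9
  after D2: wrote 5B at 0x19 = 49b52ae0f1
  after D3: wrote 6B at 0x09 = e0f1a949b52a
  after D4: wrote 5B at 0x11 = a949b52ae0
  after D5: wrote 2B at 0x0c = aba9
query mem[0x09]=0xe0, mem[0x1c]=0xe0, mem[0x1b]=0x2a, mem[0x14]=0x2a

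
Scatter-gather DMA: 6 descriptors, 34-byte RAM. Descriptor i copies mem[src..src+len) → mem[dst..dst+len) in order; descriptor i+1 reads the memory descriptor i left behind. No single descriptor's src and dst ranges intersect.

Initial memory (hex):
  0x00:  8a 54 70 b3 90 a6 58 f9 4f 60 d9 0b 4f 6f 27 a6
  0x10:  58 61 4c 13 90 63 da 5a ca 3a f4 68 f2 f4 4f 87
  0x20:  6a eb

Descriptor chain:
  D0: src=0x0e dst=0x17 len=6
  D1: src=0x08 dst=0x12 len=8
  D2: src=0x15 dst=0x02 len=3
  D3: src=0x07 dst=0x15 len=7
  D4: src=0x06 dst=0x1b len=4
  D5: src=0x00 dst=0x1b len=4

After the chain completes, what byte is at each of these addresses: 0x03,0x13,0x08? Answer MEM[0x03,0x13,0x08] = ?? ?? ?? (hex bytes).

  after D0: wrote 6B at 0x17 = 27a658614c13
  after D1: wrote 8B at 0x12 = 4f60d90b4f6f27a6
  after D2: wrote 3B at 0x02 = 0b4f6f
  after D3: wrote 7B at 0x15 = f94f60d90b4f6f
  after D4: wrote 4B at 0x1b = 58f94f60
  after D5: wrote 4B at 0x1b = 8a540b4f
query mem[0x03]=0x4f, mem[0x13]=0x60, mem[0x08]=0x4f

MEM[0x03,0x13,0x08] = 4f 60 4f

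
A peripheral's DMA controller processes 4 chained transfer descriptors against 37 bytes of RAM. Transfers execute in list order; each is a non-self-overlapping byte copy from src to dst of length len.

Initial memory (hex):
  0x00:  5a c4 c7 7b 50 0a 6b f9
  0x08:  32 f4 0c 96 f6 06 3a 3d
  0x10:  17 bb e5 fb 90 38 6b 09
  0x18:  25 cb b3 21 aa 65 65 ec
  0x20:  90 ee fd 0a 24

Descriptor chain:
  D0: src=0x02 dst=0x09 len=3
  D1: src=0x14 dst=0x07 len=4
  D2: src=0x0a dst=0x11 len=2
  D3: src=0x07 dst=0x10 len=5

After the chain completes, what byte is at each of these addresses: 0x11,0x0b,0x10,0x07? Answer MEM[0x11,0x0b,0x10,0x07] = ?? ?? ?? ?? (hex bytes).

MEM[0x11,0x0b,0x10,0x07] = 38 50 90 90

[0] 0x02->0x09 len=3 : c7 7b 50
[1] 0x14->0x07 len=4 : 90 38 6b 09
[2] 0x0a->0x11 len=2 : 09 50
[3] 0x07->0x10 len=5 : 90 38 6b 09 50
query mem[0x11]=0x38, mem[0x0b]=0x50, mem[0x10]=0x90, mem[0x07]=0x90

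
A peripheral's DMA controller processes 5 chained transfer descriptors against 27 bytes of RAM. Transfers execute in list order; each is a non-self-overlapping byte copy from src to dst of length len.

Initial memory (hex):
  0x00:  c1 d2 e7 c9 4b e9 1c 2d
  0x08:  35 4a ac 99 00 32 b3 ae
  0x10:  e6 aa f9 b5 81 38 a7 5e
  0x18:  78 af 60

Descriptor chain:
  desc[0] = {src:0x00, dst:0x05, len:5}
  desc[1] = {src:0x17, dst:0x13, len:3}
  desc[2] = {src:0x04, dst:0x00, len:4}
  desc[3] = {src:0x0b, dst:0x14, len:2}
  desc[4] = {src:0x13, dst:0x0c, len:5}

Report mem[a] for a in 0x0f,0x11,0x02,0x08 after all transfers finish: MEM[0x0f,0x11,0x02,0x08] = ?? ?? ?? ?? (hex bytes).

D0: mem[0x05..0x09] <- [c1 d2 e7 c9 4b]
D1: mem[0x13..0x15] <- [5e 78 af]
D2: mem[0x00..0x03] <- [4b c1 d2 e7]
D3: mem[0x14..0x15] <- [99 00]
D4: mem[0x0c..0x10] <- [5e 99 00 a7 5e]
query mem[0x0f]=0xa7, mem[0x11]=0xaa, mem[0x02]=0xd2, mem[0x08]=0xc9

MEM[0x0f,0x11,0x02,0x08] = a7 aa d2 c9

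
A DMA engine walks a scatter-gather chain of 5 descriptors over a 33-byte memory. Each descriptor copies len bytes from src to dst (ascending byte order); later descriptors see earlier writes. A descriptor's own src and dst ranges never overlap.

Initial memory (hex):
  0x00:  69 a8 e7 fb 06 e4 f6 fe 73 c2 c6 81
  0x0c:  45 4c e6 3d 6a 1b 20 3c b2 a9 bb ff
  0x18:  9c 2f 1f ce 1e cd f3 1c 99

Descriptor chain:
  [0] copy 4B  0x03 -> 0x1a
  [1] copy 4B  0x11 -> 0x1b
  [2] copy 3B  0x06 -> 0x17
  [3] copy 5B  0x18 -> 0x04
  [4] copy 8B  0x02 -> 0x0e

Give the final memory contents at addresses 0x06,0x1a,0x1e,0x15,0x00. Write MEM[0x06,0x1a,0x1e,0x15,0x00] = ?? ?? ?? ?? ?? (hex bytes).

MEM[0x06,0x1a,0x1e,0x15,0x00] = fb fb b2 c2 69

  after D0: wrote 4B at 0x1a = fb06e4f6
  after D1: wrote 4B at 0x1b = 1b203cb2
  after D2: wrote 3B at 0x17 = f6fe73
  after D3: wrote 5B at 0x04 = fe73fb1b20
  after D4: wrote 8B at 0x0e = e7fbfe73fb1b20c2
query mem[0x06]=0xfb, mem[0x1a]=0xfb, mem[0x1e]=0xb2, mem[0x15]=0xc2, mem[0x00]=0x69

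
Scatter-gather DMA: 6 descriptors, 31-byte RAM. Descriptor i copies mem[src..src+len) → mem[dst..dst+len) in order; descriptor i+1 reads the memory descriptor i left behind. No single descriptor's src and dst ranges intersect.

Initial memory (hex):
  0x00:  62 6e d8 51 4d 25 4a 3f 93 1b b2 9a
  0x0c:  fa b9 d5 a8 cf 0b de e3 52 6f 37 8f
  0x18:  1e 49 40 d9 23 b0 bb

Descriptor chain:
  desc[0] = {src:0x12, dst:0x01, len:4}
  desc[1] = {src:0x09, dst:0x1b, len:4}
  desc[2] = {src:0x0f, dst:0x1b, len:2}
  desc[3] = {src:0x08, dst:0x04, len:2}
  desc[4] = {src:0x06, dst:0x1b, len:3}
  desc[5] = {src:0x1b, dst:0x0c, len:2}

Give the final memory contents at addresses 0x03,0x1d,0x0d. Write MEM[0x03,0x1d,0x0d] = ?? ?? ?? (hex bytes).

MEM[0x03,0x1d,0x0d] = 52 93 3f

  after D0: wrote 4B at 0x01 = dee3526f
  after D1: wrote 4B at 0x1b = 1bb29afa
  after D2: wrote 2B at 0x1b = a8cf
  after D3: wrote 2B at 0x04 = 931b
  after D4: wrote 3B at 0x1b = 4a3f93
  after D5: wrote 2B at 0x0c = 4a3f
query mem[0x03]=0x52, mem[0x1d]=0x93, mem[0x0d]=0x3f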